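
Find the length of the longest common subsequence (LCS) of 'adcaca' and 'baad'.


DP table for LCS of 'adcaca' and 'baad':
       b  a  a  d
    0  0  0  0  0
  a 0  0  1  1  1
  d 0  0  1  1  2
  c 0  0  1  1  2
  a 0  0  1  2  2
  c 0  0  1  2  2
  a 0  0  1  2  2
LCS: 'ad'
LCS length = 2

2


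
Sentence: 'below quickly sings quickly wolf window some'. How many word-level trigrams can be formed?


Word trigrams from [7] words:
  Trigram 1: (below quickly sings)
  Trigram 2: (quickly sings quickly)
  Trigram 3: (sings quickly wolf)
  Trigram 4: (quickly wolf window)
  Trigram 5: (wolf window some)
Total word trigrams: 7 - 2 = 5

5


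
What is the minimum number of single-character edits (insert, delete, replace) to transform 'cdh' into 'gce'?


Building DP table for s1='cdh' (len 3) and s2='gce' (len 3):
       g  c  e
    0  1  2  3
  c 1  1  1  2
  d 2  2  2  2
  h 3  3  3  3
Edit distance = dp[3][3] = 3

3


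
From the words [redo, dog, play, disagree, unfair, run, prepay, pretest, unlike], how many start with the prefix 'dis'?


Checking each word for prefix 'dis':
  'redo' -> no (count: 0)
  'dog' -> no (count: 0)
  'play' -> no (count: 0)
  'disagree' -> YES, starts with 'dis' (count: 1)
  'unfair' -> no (count: 1)
  'run' -> no (count: 1)
  'prepay' -> no (count: 1)
  'pretest' -> no (count: 1)
  'unlike' -> no (count: 1)
Total with prefix 'dis': 1

1


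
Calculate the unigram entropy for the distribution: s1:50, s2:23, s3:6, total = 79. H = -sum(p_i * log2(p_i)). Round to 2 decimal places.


Computing entropy H = -sum(p_i * log2(p_i)):
  s1: p = 50/79 = 0.6329, -p*log2(p) = 0.4177
  s2: p = 23/79 = 0.2911, -p*log2(p) = 0.5183
  s3: p = 6/79 = 0.0759, -p*log2(p) = 0.2824
H = sum of terms = 1.2184
Rounded to 2 decimals: 1.22

1.22


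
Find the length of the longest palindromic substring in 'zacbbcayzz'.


Scanning 'zacbbcayzz' for palindromic substrings.
Substring at positions 1-6: 'acbbca'.
Check: reverse('acbbca') = 'acbbca' -> palindrome confirmed.
Neighbouring characters ('z' / 'y') break symmetry, so it cannot extend further.
No longer palindromic substring exists; longest length = 6

6


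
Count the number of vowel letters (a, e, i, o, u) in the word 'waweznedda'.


Scanning each character of 'waweznedda':
  Position 1: 'w' -> consonant (running count: 0)
  Position 2: 'a' -> vowel (running count: 1)
  Position 3: 'w' -> consonant (running count: 1)
  Position 4: 'e' -> vowel (running count: 2)
  Position 5: 'z' -> consonant (running count: 2)
  Position 6: 'n' -> consonant (running count: 2)
  Position 7: 'e' -> vowel (running count: 3)
  Position 8: 'd' -> consonant (running count: 3)
  Position 9: 'd' -> consonant (running count: 3)
  Position 10: 'a' -> vowel (running count: 4)
Total vowels: 4

4


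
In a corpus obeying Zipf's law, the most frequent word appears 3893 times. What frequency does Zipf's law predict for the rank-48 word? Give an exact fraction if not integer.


Zipf's law: freq(rank) = f1 / rank
f1 = 3893, rank = 48
freq = 3893 / 48
GCD(3893, 48) = 1
Simplified: 3893/48

3893/48


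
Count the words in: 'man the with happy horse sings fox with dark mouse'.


Counting words by splitting on spaces:
  Word 1: 'man'
  Word 2: 'the'
  Word 3: 'with'
  Word 4: 'happy'
  Word 5: 'horse'
  Word 6: 'sings'
  Word 7: 'fox'
  Word 8: 'with'
  Word 9: 'dark'
  Word 10: 'mouse'
Total words: 10

10


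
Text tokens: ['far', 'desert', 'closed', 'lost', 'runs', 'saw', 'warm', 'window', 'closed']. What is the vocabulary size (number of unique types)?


Listing all tokens and tracking unique types:
  Token 1: 'far' -> NEW (unique so far: 1)
  Token 2: 'desert' -> NEW (unique so far: 2)
  Token 3: 'closed' -> NEW (unique so far: 3)
  Token 4: 'lost' -> NEW (unique so far: 4)
  Token 5: 'runs' -> NEW (unique so far: 5)
  Token 6: 'saw' -> NEW (unique so far: 6)
  Token 7: 'warm' -> NEW (unique so far: 7)
  Token 8: 'window' -> NEW (unique so far: 8)
  Token 9: 'closed' -> duplicate (unique so far: 8)
Unique types: ('closed', 'desert', 'far', 'lost', 'runs', 'saw', 'warm', 'window')
Vocabulary size: 8

8


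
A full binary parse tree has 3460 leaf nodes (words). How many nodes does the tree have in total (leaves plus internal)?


Leaf nodes (terminals): 3460
Internal nodes = n - 1 = 3460 - 1 = 3459
Total = leaves + internal = 3460 + 3459 = 6919

6919


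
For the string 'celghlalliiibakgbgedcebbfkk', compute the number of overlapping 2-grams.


String 'celghlalliiibakgbgedcebbfkk' has length L = 27.
Number of overlapping n-grams = L - n + 1
Substituting: 27 - 2 + 1 = 26

26


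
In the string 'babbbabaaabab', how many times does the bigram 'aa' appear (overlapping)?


Scanning 'babbbabaaabab' for bigram 'aa':
  Position 0: 'ba' -> no
  Position 1: 'ab' -> no
  Position 2: 'bb' -> no
  Position 3: 'bb' -> no
  Position 4: 'ba' -> no
  Position 5: 'ab' -> no
  Position 6: 'ba' -> no
  Position 7: 'aa' -> MATCH
  Position 8: 'aa' -> MATCH
  Position 9: 'ab' -> no
  Position 10: 'ba' -> no
  Position 11: 'ab' -> no
Total matches: 2

2


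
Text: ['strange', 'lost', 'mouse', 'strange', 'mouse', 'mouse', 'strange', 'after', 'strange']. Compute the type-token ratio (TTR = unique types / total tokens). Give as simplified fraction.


Tokens: 9
Unique types: ('after', 'lost', 'mouse', 'strange') = 4
TTR = 4/9
Already in lowest terms.

4/9


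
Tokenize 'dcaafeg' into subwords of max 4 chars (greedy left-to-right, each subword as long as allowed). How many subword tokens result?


'dcaafeg' has 7 characters.
Chunking with max size 4:
  Chunk 1: 'dcaa' (positions 0-3)
  Chunk 2: 'feg' (positions 4-6)
Total chunks: ceil(7 / 4) = 2

2


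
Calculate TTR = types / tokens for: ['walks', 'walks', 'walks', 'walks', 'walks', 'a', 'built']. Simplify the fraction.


Tokens: 7
Unique types: ('a', 'built', 'walks') = 3
TTR = 3/7
Already in lowest terms.

3/7


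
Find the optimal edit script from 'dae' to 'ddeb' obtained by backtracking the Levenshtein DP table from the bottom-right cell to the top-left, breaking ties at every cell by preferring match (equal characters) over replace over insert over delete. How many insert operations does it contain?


Edit distance = 2. Backtracking from cell (3, 4) with preference match > replace > insert > delete,
then listing the resulting alignment 'dae' -> 'ddeb' left to right:
  Step 1: keep 'd'
  Step 2: replace a->d
  Step 3: keep 'e'
  Step 4: insert 'b' [insertion #1]
Total insertions: 1

1


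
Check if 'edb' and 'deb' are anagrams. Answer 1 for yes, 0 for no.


Sort characters of 'edb': 'bde'
Sort characters of 'deb': 'bde'
Sorted forms match -> they ARE anagrams
Result: 1

1


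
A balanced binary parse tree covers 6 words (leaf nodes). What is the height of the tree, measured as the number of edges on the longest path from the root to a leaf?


In a balanced binary tree with n leaves the deepest leaf is ceil(log2(n)) edges below the root.
log2(6) = 2.5850
ceil(2.5850) = 3
height (edges) = 3

3


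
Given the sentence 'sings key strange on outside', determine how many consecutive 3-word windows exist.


Word trigrams from [5] words:
  Trigram 1: (sings key strange)
  Trigram 2: (key strange on)
  Trigram 3: (strange on outside)
Total word trigrams: 5 - 2 = 3

3


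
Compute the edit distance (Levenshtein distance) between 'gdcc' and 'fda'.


Building DP table for s1='gdcc' (len 4) and s2='fda' (len 3):
       f  d  a
    0  1  2  3
  g 1  1  2  3
  d 2  2  1  2
  c 3  3  2  2
  c 4  4  3  3
Edit distance = dp[4][3] = 3

3


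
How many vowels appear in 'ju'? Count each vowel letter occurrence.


Scanning each character of 'ju':
  Position 1: 'j' -> consonant (running count: 0)
  Position 2: 'u' -> vowel (running count: 1)
Total vowels: 1

1


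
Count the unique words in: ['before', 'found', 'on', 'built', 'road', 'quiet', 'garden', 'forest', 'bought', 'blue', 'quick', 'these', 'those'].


Listing all tokens and tracking unique types:
  Token 1: 'before' -> NEW (unique so far: 1)
  Token 2: 'found' -> NEW (unique so far: 2)
  Token 3: 'on' -> NEW (unique so far: 3)
  Token 4: 'built' -> NEW (unique so far: 4)
  Token 5: 'road' -> NEW (unique so far: 5)
  Token 6: 'quiet' -> NEW (unique so far: 6)
  Token 7: 'garden' -> NEW (unique so far: 7)
  Token 8: 'forest' -> NEW (unique so far: 8)
  Token 9: 'bought' -> NEW (unique so far: 9)
  Token 10: 'blue' -> NEW (unique so far: 10)
  Token 11: 'quick' -> NEW (unique so far: 11)
  Token 12: 'these' -> NEW (unique so far: 12)
  Token 13: 'those' -> NEW (unique so far: 13)
Unique types: ('before', 'blue', 'bought', 'built', 'forest', 'found', 'garden', 'on', 'quick', 'quiet', 'road', 'these', 'those')
Vocabulary size: 13

13


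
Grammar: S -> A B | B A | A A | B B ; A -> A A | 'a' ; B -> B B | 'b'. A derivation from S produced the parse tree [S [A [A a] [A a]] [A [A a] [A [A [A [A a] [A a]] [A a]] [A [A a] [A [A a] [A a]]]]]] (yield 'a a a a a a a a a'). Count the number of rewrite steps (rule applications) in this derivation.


Every bracketed nonterminal node [X ...] in the tree is produced by exactly one rule application.
Reading the tree off as a leftmost derivation:
  Step 1: S  =>  A A   (applied S -> A A)
  Step 2: A A  =>  A A A   (applied A -> A A)
  Step 3: A A A  =>  a A A   (applied A -> a)
  Step 4: a A A  =>  a a A   (applied A -> a)
  Step 5: a a A  =>  a a A A   (applied A -> A A)
  Step 6: a a A A  =>  a a a A   (applied A -> a)
  Step 7: a a a A  =>  a a a A A   (applied A -> A A)
  Step 8: a a a A A  =>  a a a A A A   (applied A -> A A)
  Step 9: a a a A A A  =>  a a a A A A A   (applied A -> A A)
  Step 10: a a a A A A A  =>  a a a a A A A   (applied A -> a)
  Step 11: a a a a A A A  =>  a a a a a A A   (applied A -> a)
  Step 12: a a a a a A A  =>  a a a a a a A   (applied A -> a)
  Step 13: a a a a a a A  =>  a a a a a a A A   (applied A -> A A)
  Step 14: a a a a a a A A  =>  a a a a a a a A   (applied A -> a)
  Step 15: a a a a a a a A  =>  a a a a a a a A A   (applied A -> A A)
  Step 16: a a a a a a a A A  =>  a a a a a a a a A   (applied A -> a)
  Step 17: a a a a a a a a A  =>  a a a a a a a a a   (applied A -> a)
Final yield: a a a a a a a a a
Total rewrite steps: 17

17


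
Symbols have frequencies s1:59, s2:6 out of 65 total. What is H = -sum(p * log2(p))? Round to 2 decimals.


Computing entropy H = -sum(p_i * log2(p_i)):
  s1: p = 59/65 = 0.9077, -p*log2(p) = 0.1268
  s2: p = 6/65 = 0.0923, -p*log2(p) = 0.3173
H = sum of terms = 0.4441
Rounded to 2 decimals: 0.44

0.44


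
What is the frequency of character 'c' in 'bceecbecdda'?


Scanning 'bceecbecdda' for 'c':
  Position 1: 'c' -> MATCH (count: 1)
  Position 4: 'c' -> MATCH (count: 2)
  Position 7: 'c' -> MATCH (count: 3)
Total occurrences of 'c': 3

3


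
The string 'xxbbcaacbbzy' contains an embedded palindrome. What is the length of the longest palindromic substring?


Scanning 'xxbbcaacbbzy' for palindromic substrings.
Substring at positions 2-9: 'bbcaacbb'.
Check: reverse('bbcaacbb') = 'bbcaacbb' -> palindrome confirmed.
Neighbouring characters ('x' / 'z') break symmetry, so it cannot extend further.
No longer palindromic substring exists; longest length = 8

8


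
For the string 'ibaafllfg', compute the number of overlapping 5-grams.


String 'ibaafllfg' has length L = 9.
Number of overlapping n-grams = L - n + 1
Substituting: 9 - 5 + 1 = 5

5


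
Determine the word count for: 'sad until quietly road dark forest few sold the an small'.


Counting words by splitting on spaces:
  Word 1: 'sad'
  Word 2: 'until'
  Word 3: 'quietly'
  Word 4: 'road'
  Word 5: 'dark'
  Word 6: 'forest'
  Word 7: 'few'
  Word 8: 'sold'
  Word 9: 'the'
  Word 10: 'an'
  Word 11: 'small'
Total words: 11

11


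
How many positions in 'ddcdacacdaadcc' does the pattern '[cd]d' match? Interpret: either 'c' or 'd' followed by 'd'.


Pattern: [cd]d means either 'c' or 'd' followed by 'd'.
Scanning 'ddcdacacdaadcc' position-by-position:
  Pos 0: window 'dd' -> MATCH
  Pos 1: window 'dc' -> no
  Pos 2: window 'cd' -> MATCH
  Pos 3: window 'da' -> no
  Pos 4: window 'ac' -> no
  Pos 5: window 'ca' -> no
  Pos 6: window 'ac' -> no
  Pos 7: window 'cd' -> MATCH
  Pos 8: window 'da' -> no
  Pos 9: window 'aa' -> no
  Pos 10: window 'ad' -> no
  Pos 11: window 'dc' -> no
  Pos 12: window 'cc' -> no
  Pos 13: window 'c' -> no
Total matches: 3

3


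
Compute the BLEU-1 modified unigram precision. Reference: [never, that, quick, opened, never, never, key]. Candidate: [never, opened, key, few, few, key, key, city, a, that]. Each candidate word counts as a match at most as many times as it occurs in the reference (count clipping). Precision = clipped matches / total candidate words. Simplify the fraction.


Reference word counts: {'key': 1, 'never': 3, 'opened': 1, 'quick': 1, 'that': 1}
Checking each candidate word (with clipping):
  'never' -> in reference (ref count 3, used 1/3) -> match (matches: 1)
  'opened' -> in reference (ref count 1, used 1/1) -> match (matches: 2)
  'key' -> in reference (ref count 1, used 1/1) -> match (matches: 3)
  'few' -> not in reference -> no match (matches: 3)
  'few' -> not in reference -> no match (matches: 3)
  'key' -> ref count 1 already used up (1/1) -> clipped, no match (matches: 3)
  'key' -> ref count 1 already used up (1/1) -> clipped, no match (matches: 3)
  'city' -> not in reference -> no match (matches: 3)
  'a' -> not in reference -> no match (matches: 3)
  'that' -> in reference (ref count 1, used 1/1) -> match (matches: 4)
Clipped matches: 4, Candidate length: 10
Precision = 4/10 = 2/5

2/5


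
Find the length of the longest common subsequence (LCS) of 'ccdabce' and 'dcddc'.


DP table for LCS of 'ccdabce' and 'dcddc':
       d  c  d  d  c
    0  0  0  0  0  0
  c 0  0  1  1  1  1
  c 0  0  1  1  1  2
  d 0  1  1  2  2  2
  a 0  1  1  2  2  2
  b 0  1  1  2  2  2
  c 0  1  2  2  2  3
  e 0  1  2  2  2  3
LCS: 'cdc'
LCS length = 3

3


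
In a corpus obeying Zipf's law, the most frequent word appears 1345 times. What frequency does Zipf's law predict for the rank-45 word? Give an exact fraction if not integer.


Zipf's law: freq(rank) = f1 / rank
f1 = 1345, rank = 45
freq = 1345 / 45
GCD(1345, 45) = 5
Simplified: 269/9

269/9


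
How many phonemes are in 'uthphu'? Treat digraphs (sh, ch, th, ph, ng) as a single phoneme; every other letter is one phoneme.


Parsing 'uthphu' greedily, digraphs first:
  'u' -> vowel phoneme (phonemes so far: 1)
  'th' -> digraph (1 consonant phoneme) (phonemes so far: 2)
  'ph' -> digraph (1 consonant phoneme) (phonemes so far: 3)
  'u' -> vowel phoneme (phonemes so far: 4)
Total phonemes: 4

4


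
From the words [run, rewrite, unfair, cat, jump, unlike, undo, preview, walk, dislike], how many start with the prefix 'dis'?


Checking each word for prefix 'dis':
  'run' -> no (count: 0)
  'rewrite' -> no (count: 0)
  'unfair' -> no (count: 0)
  'cat' -> no (count: 0)
  'jump' -> no (count: 0)
  'unlike' -> no (count: 0)
  'undo' -> no (count: 0)
  'preview' -> no (count: 0)
  'walk' -> no (count: 0)
  'dislike' -> YES, starts with 'dis' (count: 1)
Total with prefix 'dis': 1

1


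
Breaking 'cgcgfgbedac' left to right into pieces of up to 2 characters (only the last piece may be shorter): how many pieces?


'cgcgfgbedac' has 11 characters.
Chunking with max size 2:
  Chunk 1: 'cg' (positions 0-1)
  Chunk 2: 'cg' (positions 2-3)
  Chunk 3: 'fg' (positions 4-5)
  Chunk 4: 'be' (positions 6-7)
  Chunk 5: 'da' (positions 8-9)
  Chunk 6: 'c' (positions 10-10)
Total chunks: ceil(11 / 2) = 6

6


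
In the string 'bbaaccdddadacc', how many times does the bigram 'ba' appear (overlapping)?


Scanning 'bbaaccdddadacc' for bigram 'ba':
  Position 0: 'bb' -> no
  Position 1: 'ba' -> MATCH
  Position 2: 'aa' -> no
  Position 3: 'ac' -> no
  Position 4: 'cc' -> no
  Position 5: 'cd' -> no
  Position 6: 'dd' -> no
  Position 7: 'dd' -> no
  Position 8: 'da' -> no
  Position 9: 'ad' -> no
  Position 10: 'da' -> no
  Position 11: 'ac' -> no
  Position 12: 'cc' -> no
Total matches: 1

1


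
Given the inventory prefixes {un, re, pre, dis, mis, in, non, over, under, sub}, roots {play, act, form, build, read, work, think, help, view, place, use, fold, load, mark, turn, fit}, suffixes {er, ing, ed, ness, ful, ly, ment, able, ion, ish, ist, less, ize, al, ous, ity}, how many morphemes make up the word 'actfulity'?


Segmenting 'actfulity' against the inventory:
  'act' -> root (morpheme 1)
  'ful' -> suffix (morpheme 2)
  'ity' -> suffix (morpheme 3)
Total morphemes: 3

3


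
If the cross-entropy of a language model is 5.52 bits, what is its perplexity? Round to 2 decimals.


Perplexity formula: PP = 2^H
H = 5.52
PP = 2^5.52
Decompose: 2^5.52 = 2^5 * 2^0.52
2^5 = 32, 2^0.52 ~ 1.4339552
PP ~ 32 * 1.4339552 = 45.8865664
Rounded to 2 decimals: 45.89

45.89


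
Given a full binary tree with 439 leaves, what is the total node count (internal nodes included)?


Leaf nodes (terminals): 439
Internal nodes = n - 1 = 439 - 1 = 438
Total = leaves + internal = 439 + 438 = 877

877


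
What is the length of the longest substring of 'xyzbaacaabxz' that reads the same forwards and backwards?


Scanning 'xyzbaacaabxz' for palindromic substrings.
Substring at positions 3-9: 'baacaab'.
Check: reverse('baacaab') = 'baacaab' -> palindrome confirmed.
Neighbouring characters ('z' / 'x') break symmetry, so it cannot extend further.
No longer palindromic substring exists; longest length = 7

7


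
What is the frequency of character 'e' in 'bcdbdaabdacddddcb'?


Scanning 'bcdbdaabdacddddcb' for 'e':
  No matches found.
Total occurrences of 'e': 0

0


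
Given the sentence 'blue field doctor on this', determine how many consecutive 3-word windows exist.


Word trigrams from [5] words:
  Trigram 1: (blue field doctor)
  Trigram 2: (field doctor on)
  Trigram 3: (doctor on this)
Total word trigrams: 5 - 2 = 3

3


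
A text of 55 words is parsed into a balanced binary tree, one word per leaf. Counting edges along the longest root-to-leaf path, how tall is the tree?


In a balanced binary tree with n leaves the deepest leaf is ceil(log2(n)) edges below the root.
log2(55) = 5.7814
ceil(5.7814) = 6
height (edges) = 6

6


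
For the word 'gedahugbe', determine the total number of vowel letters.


Scanning each character of 'gedahugbe':
  Position 1: 'g' -> consonant (running count: 0)
  Position 2: 'e' -> vowel (running count: 1)
  Position 3: 'd' -> consonant (running count: 1)
  Position 4: 'a' -> vowel (running count: 2)
  Position 5: 'h' -> consonant (running count: 2)
  Position 6: 'u' -> vowel (running count: 3)
  Position 7: 'g' -> consonant (running count: 3)
  Position 8: 'b' -> consonant (running count: 3)
  Position 9: 'e' -> vowel (running count: 4)
Total vowels: 4

4


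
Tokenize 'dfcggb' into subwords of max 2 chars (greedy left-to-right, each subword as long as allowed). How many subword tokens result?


'dfcggb' has 6 characters.
Chunking with max size 2:
  Chunk 1: 'df' (positions 0-1)
  Chunk 2: 'cg' (positions 2-3)
  Chunk 3: 'gb' (positions 4-5)
Total chunks: ceil(6 / 2) = 3

3


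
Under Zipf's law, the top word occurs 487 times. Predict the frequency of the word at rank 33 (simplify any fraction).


Zipf's law: freq(rank) = f1 / rank
f1 = 487, rank = 33
freq = 487 / 33
GCD(487, 33) = 1
Simplified: 487/33

487/33


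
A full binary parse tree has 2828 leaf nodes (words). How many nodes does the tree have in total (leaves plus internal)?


Leaf nodes (terminals): 2828
Internal nodes = n - 1 = 2828 - 1 = 2827
Total = leaves + internal = 2828 + 2827 = 5655

5655


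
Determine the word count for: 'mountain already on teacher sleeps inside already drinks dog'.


Counting words by splitting on spaces:
  Word 1: 'mountain'
  Word 2: 'already'
  Word 3: 'on'
  Word 4: 'teacher'
  Word 5: 'sleeps'
  Word 6: 'inside'
  Word 7: 'already'
  Word 8: 'drinks'
  Word 9: 'dog'
Total words: 9

9


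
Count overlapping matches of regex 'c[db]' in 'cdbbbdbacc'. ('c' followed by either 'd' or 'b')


Pattern: c[db] means 'c' followed by either 'd' or 'b'.
Scanning 'cdbbbdbacc' position-by-position:
  Pos 0: window 'cd' -> MATCH
  Pos 1: window 'db' -> no
  Pos 2: window 'bb' -> no
  Pos 3: window 'bb' -> no
  Pos 4: window 'bd' -> no
  Pos 5: window 'db' -> no
  Pos 6: window 'ba' -> no
  Pos 7: window 'ac' -> no
  Pos 8: window 'cc' -> no
  Pos 9: window 'c' -> no
Total matches: 1

1


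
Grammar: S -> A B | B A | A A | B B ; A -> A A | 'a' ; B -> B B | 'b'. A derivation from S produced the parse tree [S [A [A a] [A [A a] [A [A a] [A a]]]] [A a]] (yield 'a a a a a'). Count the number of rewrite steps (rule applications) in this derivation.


Every bracketed nonterminal node [X ...] in the tree is produced by exactly one rule application.
Reading the tree off as a leftmost derivation:
  Step 1: S  =>  A A   (applied S -> A A)
  Step 2: A A  =>  A A A   (applied A -> A A)
  Step 3: A A A  =>  a A A   (applied A -> a)
  Step 4: a A A  =>  a A A A   (applied A -> A A)
  Step 5: a A A A  =>  a a A A   (applied A -> a)
  Step 6: a a A A  =>  a a A A A   (applied A -> A A)
  Step 7: a a A A A  =>  a a a A A   (applied A -> a)
  Step 8: a a a A A  =>  a a a a A   (applied A -> a)
  Step 9: a a a a A  =>  a a a a a   (applied A -> a)
Final yield: a a a a a
Total rewrite steps: 9

9


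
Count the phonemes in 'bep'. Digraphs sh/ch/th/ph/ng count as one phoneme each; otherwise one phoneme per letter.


Parsing 'bep' greedily, digraphs first:
  'b' -> consonant phoneme (phonemes so far: 1)
  'e' -> vowel phoneme (phonemes so far: 2)
  'p' -> consonant phoneme (phonemes so far: 3)
Total phonemes: 3

3


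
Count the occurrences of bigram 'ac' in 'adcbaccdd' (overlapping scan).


Scanning 'adcbaccdd' for bigram 'ac':
  Position 0: 'ad' -> no
  Position 1: 'dc' -> no
  Position 2: 'cb' -> no
  Position 3: 'ba' -> no
  Position 4: 'ac' -> MATCH
  Position 5: 'cc' -> no
  Position 6: 'cd' -> no
  Position 7: 'dd' -> no
Total matches: 1

1


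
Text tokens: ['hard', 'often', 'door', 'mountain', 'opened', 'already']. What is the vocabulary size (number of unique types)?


Listing all tokens and tracking unique types:
  Token 1: 'hard' -> NEW (unique so far: 1)
  Token 2: 'often' -> NEW (unique so far: 2)
  Token 3: 'door' -> NEW (unique so far: 3)
  Token 4: 'mountain' -> NEW (unique so far: 4)
  Token 5: 'opened' -> NEW (unique so far: 5)
  Token 6: 'already' -> NEW (unique so far: 6)
Unique types: ('already', 'door', 'hard', 'mountain', 'often', 'opened')
Vocabulary size: 6

6


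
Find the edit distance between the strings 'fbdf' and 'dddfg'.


Building DP table for s1='fbdf' (len 4) and s2='dddfg' (len 5):
       d  d  d  f  g
    0  1  2  3  4  5
  f 1  1  2  3  3  4
  b 2  2  2  3  4  4
  d 3  2  2  2  3  4
  f 4  3  3  3  2  3
Edit distance = dp[4][5] = 3

3


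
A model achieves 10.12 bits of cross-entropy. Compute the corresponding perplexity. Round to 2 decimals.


Perplexity formula: PP = 2^H
H = 10.12
PP = 2^10.12
Decompose: 2^10.12 = 2^10 * 2^0.12
2^10 = 1024, 2^0.12 ~ 1.0867349
PP ~ 1024 * 1.0867349 = 1112.8165376
Rounded to 2 decimals: 1112.82

1112.82


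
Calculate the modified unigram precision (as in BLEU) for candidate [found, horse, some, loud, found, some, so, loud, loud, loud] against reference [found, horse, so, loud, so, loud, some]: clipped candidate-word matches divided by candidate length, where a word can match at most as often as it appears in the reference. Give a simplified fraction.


Reference word counts: {'found': 1, 'horse': 1, 'loud': 2, 'so': 2, 'some': 1}
Checking each candidate word (with clipping):
  'found' -> in reference (ref count 1, used 1/1) -> match (matches: 1)
  'horse' -> in reference (ref count 1, used 1/1) -> match (matches: 2)
  'some' -> in reference (ref count 1, used 1/1) -> match (matches: 3)
  'loud' -> in reference (ref count 2, used 1/2) -> match (matches: 4)
  'found' -> ref count 1 already used up (1/1) -> clipped, no match (matches: 4)
  'some' -> ref count 1 already used up (1/1) -> clipped, no match (matches: 4)
  'so' -> in reference (ref count 2, used 1/2) -> match (matches: 5)
  'loud' -> in reference (ref count 2, used 2/2) -> match (matches: 6)
  'loud' -> ref count 2 already used up (2/2) -> clipped, no match (matches: 6)
  'loud' -> ref count 2 already used up (2/2) -> clipped, no match (matches: 6)
Clipped matches: 6, Candidate length: 10
Precision = 6/10 = 3/5

3/5


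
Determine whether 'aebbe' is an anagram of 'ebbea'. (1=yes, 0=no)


Sort characters of 'aebbe': 'abbee'
Sort characters of 'ebbea': 'abbee'
Sorted forms match -> they ARE anagrams
Result: 1

1


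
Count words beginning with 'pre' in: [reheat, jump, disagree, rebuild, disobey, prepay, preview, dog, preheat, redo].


Checking each word for prefix 'pre':
  'reheat' -> no (count: 0)
  'jump' -> no (count: 0)
  'disagree' -> no (count: 0)
  'rebuild' -> no (count: 0)
  'disobey' -> no (count: 0)
  'prepay' -> YES, starts with 'pre' (count: 1)
  'preview' -> YES, starts with 'pre' (count: 2)
  'dog' -> no (count: 2)
  'preheat' -> YES, starts with 'pre' (count: 3)
  'redo' -> no (count: 3)
Total with prefix 'pre': 3

3


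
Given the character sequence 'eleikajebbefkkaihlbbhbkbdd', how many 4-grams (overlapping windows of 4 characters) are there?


String 'eleikajebbefkkaihlbbhbkbdd' has length L = 26.
Number of overlapping n-grams = L - n + 1
Substituting: 26 - 4 + 1 = 23

23


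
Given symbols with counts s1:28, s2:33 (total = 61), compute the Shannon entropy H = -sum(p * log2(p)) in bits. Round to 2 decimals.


Computing entropy H = -sum(p_i * log2(p_i)):
  s1: p = 28/61 = 0.4590, -p*log2(p) = 0.5157
  s2: p = 33/61 = 0.5410, -p*log2(p) = 0.4795
H = sum of terms = 0.9952
Rounded to 2 decimals: 1.00

1.00


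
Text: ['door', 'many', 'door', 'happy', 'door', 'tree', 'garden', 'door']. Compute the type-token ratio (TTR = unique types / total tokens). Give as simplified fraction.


Tokens: 8
Unique types: ('door', 'garden', 'happy', 'many', 'tree') = 5
TTR = 5/8
Already in lowest terms.

5/8


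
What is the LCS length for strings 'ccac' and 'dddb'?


DP table for LCS of 'ccac' and 'dddb':
       d  d  d  b
    0  0  0  0  0
  c 0  0  0  0  0
  c 0  0  0  0  0
  a 0  0  0  0  0
  c 0  0  0  0  0
LCS length = 0

0


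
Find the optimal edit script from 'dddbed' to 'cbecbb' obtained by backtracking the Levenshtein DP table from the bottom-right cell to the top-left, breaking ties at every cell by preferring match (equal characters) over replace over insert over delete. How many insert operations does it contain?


Edit distance = 6. Backtracking from cell (6, 6) with preference match > replace > insert > delete,
then listing the resulting alignment 'dddbed' -> 'cbecbb' left to right:
  Step 1: replace d->c
  Step 2: replace d->b
  Step 3: replace d->e
  Step 4: replace b->c
  Step 5: replace e->b
  Step 6: replace d->b
Total insertions: 0

0


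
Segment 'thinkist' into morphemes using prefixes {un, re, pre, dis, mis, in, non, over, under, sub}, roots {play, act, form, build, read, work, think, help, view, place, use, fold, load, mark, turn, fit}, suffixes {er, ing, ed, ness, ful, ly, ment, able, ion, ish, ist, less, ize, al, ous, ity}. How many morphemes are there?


Segmenting 'thinkist' against the inventory:
  'think' -> root (morpheme 1)
  'ist' -> suffix (morpheme 2)
Total morphemes: 2

2


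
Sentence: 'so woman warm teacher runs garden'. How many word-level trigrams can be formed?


Word trigrams from [6] words:
  Trigram 1: (so woman warm)
  Trigram 2: (woman warm teacher)
  Trigram 3: (warm teacher runs)
  Trigram 4: (teacher runs garden)
Total word trigrams: 6 - 2 = 4

4


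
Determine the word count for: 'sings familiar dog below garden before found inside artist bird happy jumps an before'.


Counting words by splitting on spaces:
  Word 1: 'sings'
  Word 2: 'familiar'
  Word 3: 'dog'
  Word 4: 'below'
  Word 5: 'garden'
  Word 6: 'before'
  Word 7: 'found'
  Word 8: 'inside'
  Word 9: 'artist'
  Word 10: 'bird'
  Word 11: 'happy'
  Word 12: 'jumps'
  Word 13: 'an'
  Word 14: 'before'
Total words: 14

14


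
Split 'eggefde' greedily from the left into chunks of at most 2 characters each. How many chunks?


'eggefde' has 7 characters.
Chunking with max size 2:
  Chunk 1: 'eg' (positions 0-1)
  Chunk 2: 'ge' (positions 2-3)
  Chunk 3: 'fd' (positions 4-5)
  Chunk 4: 'e' (positions 6-6)
Total chunks: ceil(7 / 2) = 4

4


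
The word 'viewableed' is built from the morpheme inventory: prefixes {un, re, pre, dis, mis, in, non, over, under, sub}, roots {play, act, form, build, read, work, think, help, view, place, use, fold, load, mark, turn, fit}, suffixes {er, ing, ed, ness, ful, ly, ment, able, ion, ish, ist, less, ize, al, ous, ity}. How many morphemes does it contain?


Segmenting 'viewableed' against the inventory:
  'view' -> root (morpheme 1)
  'able' -> suffix (morpheme 2)
  'ed' -> suffix (morpheme 3)
Total morphemes: 3

3


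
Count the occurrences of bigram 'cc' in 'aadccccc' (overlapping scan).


Scanning 'aadccccc' for bigram 'cc':
  Position 0: 'aa' -> no
  Position 1: 'ad' -> no
  Position 2: 'dc' -> no
  Position 3: 'cc' -> MATCH
  Position 4: 'cc' -> MATCH
  Position 5: 'cc' -> MATCH
  Position 6: 'cc' -> MATCH
Total matches: 4

4


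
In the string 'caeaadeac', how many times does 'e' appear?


Scanning 'caeaadeac' for 'e':
  Position 2: 'e' -> MATCH (count: 1)
  Position 6: 'e' -> MATCH (count: 2)
Total occurrences of 'e': 2

2


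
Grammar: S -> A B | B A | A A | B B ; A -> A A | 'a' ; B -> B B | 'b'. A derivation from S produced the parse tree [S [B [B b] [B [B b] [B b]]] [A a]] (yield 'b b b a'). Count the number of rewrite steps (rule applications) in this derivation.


Every bracketed nonterminal node [X ...] in the tree is produced by exactly one rule application.
Reading the tree off as a leftmost derivation:
  Step 1: S  =>  B A   (applied S -> B A)
  Step 2: B A  =>  B B A   (applied B -> B B)
  Step 3: B B A  =>  b B A   (applied B -> b)
  Step 4: b B A  =>  b B B A   (applied B -> B B)
  Step 5: b B B A  =>  b b B A   (applied B -> b)
  Step 6: b b B A  =>  b b b A   (applied B -> b)
  Step 7: b b b A  =>  b b b a   (applied A -> a)
Final yield: b b b a
Total rewrite steps: 7

7


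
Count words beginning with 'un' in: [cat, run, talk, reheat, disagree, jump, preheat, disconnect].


Checking each word for prefix 'un':
  'cat' -> no (count: 0)
  'run' -> no (count: 0)
  'talk' -> no (count: 0)
  'reheat' -> no (count: 0)
  'disagree' -> no (count: 0)
  'jump' -> no (count: 0)
  'preheat' -> no (count: 0)
  'disconnect' -> no (count: 0)
Total with prefix 'un': 0

0


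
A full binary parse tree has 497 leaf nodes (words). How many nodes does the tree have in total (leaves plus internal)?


Leaf nodes (terminals): 497
Internal nodes = n - 1 = 497 - 1 = 496
Total = leaves + internal = 497 + 496 = 993

993


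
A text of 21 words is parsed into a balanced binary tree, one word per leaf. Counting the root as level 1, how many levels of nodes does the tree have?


In a balanced binary tree with n leaves the deepest leaf is ceil(log2(n)) edges below the root,
so counting node levels inclusive of root and leaves gives ceil(log2(n)) + 1 levels.
log2(21) = 4.3923
ceil(4.3923) = 5
levels = 5 + 1 = 6

6


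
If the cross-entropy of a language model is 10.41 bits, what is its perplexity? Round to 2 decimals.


Perplexity formula: PP = 2^H
H = 10.41
PP = 2^10.41
Decompose: 2^10.41 = 2^10 * 2^0.41
2^10 = 1024, 2^0.41 ~ 1.3286858
PP ~ 1024 * 1.3286858 = 1360.5742592
Rounded to 2 decimals: 1360.57

1360.57


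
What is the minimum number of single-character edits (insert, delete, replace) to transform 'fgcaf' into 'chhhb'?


Building DP table for s1='fgcaf' (len 5) and s2='chhhb' (len 5):
       c  h  h  h  b
    0  1  2  3  4  5
  f 1  1  2  3  4  5
  g 2  2  2  3  4  5
  c 3  2  3  3  4  5
  a 4  3  3  4  4  5
  f 5  4  4  4  5  5
Edit distance = dp[5][5] = 5

5


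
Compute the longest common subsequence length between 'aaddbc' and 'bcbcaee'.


DP table for LCS of 'aaddbc' and 'bcbcaee':
       b  c  b  c  a  e  e
    0  0  0  0  0  0  0  0
  a 0  0  0  0  0  1  1  1
  a 0  0  0  0  0  1  1  1
  d 0  0  0  0  0  1  1  1
  d 0  0  0  0  0  1  1  1
  b 0  1  1  1  1  1  1  1
  c 0  1  2  2  2  2  2  2
LCS: 'bc'
LCS length = 2

2


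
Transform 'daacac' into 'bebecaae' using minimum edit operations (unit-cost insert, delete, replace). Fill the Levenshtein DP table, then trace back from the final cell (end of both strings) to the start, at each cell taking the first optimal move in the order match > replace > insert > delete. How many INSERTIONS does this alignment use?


Edit distance = 6. Backtracking from cell (6, 8) with preference match > replace > insert > delete,
then listing the resulting alignment 'daacac' -> 'bebecaae' left to right:
  Step 1: insert 'b' [insertion #1]
  Step 2: replace d->e
  Step 3: replace a->b
  Step 4: replace a->e
  Step 5: keep 'c'
  Step 6: insert 'a' [insertion #2]
  Step 7: keep 'a'
  Step 8: replace c->e
Total insertions: 2

2


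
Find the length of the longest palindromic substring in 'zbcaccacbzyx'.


Scanning 'zbcaccacbzyx' for palindromic substrings.
Substring at positions 0-9: 'zbcaccacbz'.
Check: reverse('zbcaccacbz') = 'zbcaccacbz' -> palindrome confirmed.
Neighbouring characters ('-' / 'y') break symmetry, so it cannot extend further.
No longer palindromic substring exists; longest length = 10

10


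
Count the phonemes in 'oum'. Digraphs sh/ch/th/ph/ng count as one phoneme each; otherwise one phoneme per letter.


Parsing 'oum' greedily, digraphs first:
  'o' -> vowel phoneme (phonemes so far: 1)
  'u' -> vowel phoneme (phonemes so far: 2)
  'm' -> consonant phoneme (phonemes so far: 3)
Total phonemes: 3

3


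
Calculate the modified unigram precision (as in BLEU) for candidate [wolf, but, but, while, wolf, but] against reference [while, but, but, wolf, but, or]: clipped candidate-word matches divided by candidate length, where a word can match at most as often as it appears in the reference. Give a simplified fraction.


Reference word counts: {'but': 3, 'or': 1, 'while': 1, 'wolf': 1}
Checking each candidate word (with clipping):
  'wolf' -> in reference (ref count 1, used 1/1) -> match (matches: 1)
  'but' -> in reference (ref count 3, used 1/3) -> match (matches: 2)
  'but' -> in reference (ref count 3, used 2/3) -> match (matches: 3)
  'while' -> in reference (ref count 1, used 1/1) -> match (matches: 4)
  'wolf' -> ref count 1 already used up (1/1) -> clipped, no match (matches: 4)
  'but' -> in reference (ref count 3, used 3/3) -> match (matches: 5)
Clipped matches: 5, Candidate length: 6
Precision = 5/6

5/6


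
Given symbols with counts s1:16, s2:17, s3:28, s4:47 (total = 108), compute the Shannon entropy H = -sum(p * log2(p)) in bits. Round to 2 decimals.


Computing entropy H = -sum(p_i * log2(p_i)):
  s1: p = 16/108 = 0.1481, -p*log2(p) = 0.4081
  s2: p = 17/108 = 0.1574, -p*log2(p) = 0.4199
  s3: p = 28/108 = 0.2593, -p*log2(p) = 0.5049
  s4: p = 47/108 = 0.4352, -p*log2(p) = 0.5224
H = sum of terms = 1.8553
Rounded to 2 decimals: 1.86

1.86


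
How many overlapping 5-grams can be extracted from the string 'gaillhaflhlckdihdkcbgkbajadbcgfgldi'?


String 'gaillhaflhlckdihdkcbgkbajadbcgfgldi' has length L = 35.
Number of overlapping n-grams = L - n + 1
Substituting: 35 - 5 + 1 = 31

31


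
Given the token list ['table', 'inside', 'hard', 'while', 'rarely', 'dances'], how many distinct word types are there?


Listing all tokens and tracking unique types:
  Token 1: 'table' -> NEW (unique so far: 1)
  Token 2: 'inside' -> NEW (unique so far: 2)
  Token 3: 'hard' -> NEW (unique so far: 3)
  Token 4: 'while' -> NEW (unique so far: 4)
  Token 5: 'rarely' -> NEW (unique so far: 5)
  Token 6: 'dances' -> NEW (unique so far: 6)
Unique types: ('dances', 'hard', 'inside', 'rarely', 'table', 'while')
Vocabulary size: 6

6


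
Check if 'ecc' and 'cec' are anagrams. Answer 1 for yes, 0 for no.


Sort characters of 'ecc': 'cce'
Sort characters of 'cec': 'cce'
Sorted forms match -> they ARE anagrams
Result: 1

1


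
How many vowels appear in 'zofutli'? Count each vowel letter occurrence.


Scanning each character of 'zofutli':
  Position 1: 'z' -> consonant (running count: 0)
  Position 2: 'o' -> vowel (running count: 1)
  Position 3: 'f' -> consonant (running count: 1)
  Position 4: 'u' -> vowel (running count: 2)
  Position 5: 't' -> consonant (running count: 2)
  Position 6: 'l' -> consonant (running count: 2)
  Position 7: 'i' -> vowel (running count: 3)
Total vowels: 3

3


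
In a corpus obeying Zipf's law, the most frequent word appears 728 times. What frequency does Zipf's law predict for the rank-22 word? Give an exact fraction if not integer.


Zipf's law: freq(rank) = f1 / rank
f1 = 728, rank = 22
freq = 728 / 22
GCD(728, 22) = 2
Simplified: 364/11

364/11


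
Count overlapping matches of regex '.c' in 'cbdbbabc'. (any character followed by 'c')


Pattern: .c means any character followed by 'c'.
Scanning 'cbdbbabc' position-by-position:
  Pos 0: window 'cb' -> no
  Pos 1: window 'bd' -> no
  Pos 2: window 'db' -> no
  Pos 3: window 'bb' -> no
  Pos 4: window 'ba' -> no
  Pos 5: window 'ab' -> no
  Pos 6: window 'bc' -> MATCH
  Pos 7: window 'c' -> no
Total matches: 1

1


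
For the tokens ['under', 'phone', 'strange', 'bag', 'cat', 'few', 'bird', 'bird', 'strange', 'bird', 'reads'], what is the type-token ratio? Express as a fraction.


Tokens: 11
Unique types: ('bag', 'bird', 'cat', 'few', 'phone', 'reads', 'strange', 'under') = 8
TTR = 8/11
Already in lowest terms.

8/11


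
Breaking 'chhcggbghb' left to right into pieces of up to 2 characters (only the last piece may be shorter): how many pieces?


'chhcggbghb' has 10 characters.
Chunking with max size 2:
  Chunk 1: 'ch' (positions 0-1)
  Chunk 2: 'hc' (positions 2-3)
  Chunk 3: 'gg' (positions 4-5)
  Chunk 4: 'bg' (positions 6-7)
  Chunk 5: 'hb' (positions 8-9)
Total chunks: ceil(10 / 2) = 5

5


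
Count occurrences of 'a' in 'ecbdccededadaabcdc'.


Scanning 'ecbdccededadaabcdc' for 'a':
  Position 10: 'a' -> MATCH (count: 1)
  Position 12: 'a' -> MATCH (count: 2)
  Position 13: 'a' -> MATCH (count: 3)
Total occurrences of 'a': 3

3


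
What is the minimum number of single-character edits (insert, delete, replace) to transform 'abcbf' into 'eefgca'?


Building DP table for s1='abcbf' (len 5) and s2='eefgca' (len 6):
       e  e  f  g  c  a
    0  1  2  3  4  5  6
  a 1  1  2  3  4  5  5
  b 2  2  2  3  4  5  6
  c 3  3  3  3  4  4  5
  b 4  4  4  4  4  5  5
  f 5  5  5  4  5  5  6
Edit distance = dp[5][6] = 6

6


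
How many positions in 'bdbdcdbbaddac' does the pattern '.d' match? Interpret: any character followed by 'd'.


Pattern: .d means any character followed by 'd'.
Scanning 'bdbdcdbbaddac' position-by-position:
  Pos 0: window 'bd' -> MATCH
  Pos 1: window 'db' -> no
  Pos 2: window 'bd' -> MATCH
  Pos 3: window 'dc' -> no
  Pos 4: window 'cd' -> MATCH
  Pos 5: window 'db' -> no
  Pos 6: window 'bb' -> no
  Pos 7: window 'ba' -> no
  Pos 8: window 'ad' -> MATCH
  Pos 9: window 'dd' -> MATCH
  Pos 10: window 'da' -> no
  Pos 11: window 'ac' -> no
  Pos 12: window 'c' -> no
Total matches: 5

5


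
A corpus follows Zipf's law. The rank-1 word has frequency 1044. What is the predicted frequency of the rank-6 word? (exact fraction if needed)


Zipf's law: freq(rank) = f1 / rank
f1 = 1044, rank = 6
freq = 1044 / 6
= 174

174


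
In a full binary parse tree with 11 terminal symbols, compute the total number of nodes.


Leaf nodes (terminals): 11
Internal nodes = n - 1 = 11 - 1 = 10
Total = leaves + internal = 11 + 10 = 21

21


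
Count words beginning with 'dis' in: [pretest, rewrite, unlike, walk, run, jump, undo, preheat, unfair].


Checking each word for prefix 'dis':
  'pretest' -> no (count: 0)
  'rewrite' -> no (count: 0)
  'unlike' -> no (count: 0)
  'walk' -> no (count: 0)
  'run' -> no (count: 0)
  'jump' -> no (count: 0)
  'undo' -> no (count: 0)
  'preheat' -> no (count: 0)
  'unfair' -> no (count: 0)
Total with prefix 'dis': 0

0
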